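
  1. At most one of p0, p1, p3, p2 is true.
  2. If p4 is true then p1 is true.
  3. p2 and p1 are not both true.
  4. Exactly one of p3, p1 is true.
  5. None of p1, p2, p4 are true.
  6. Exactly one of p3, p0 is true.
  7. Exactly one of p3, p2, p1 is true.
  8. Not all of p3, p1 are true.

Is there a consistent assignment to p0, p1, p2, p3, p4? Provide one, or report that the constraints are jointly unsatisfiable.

p0=F, p1=F, p2=F, p3=T, p4=F

  (1) {p0, p1, p3, p2}: 1 true — at most one ✓
  (2) p4=F ⇒ p1: vacuous ✓
  (3) p2=F, p1=F — not both ✓
  (4) {p3, p1}: 1 true — exactly one ✓
  (5) {p1, p2, p4}: 0 true — none ✓
  (6) {p3, p0}: 1 true — exactly one ✓
  (7) {p3, p2, p1}: 1 true — exactly one ✓
  (8) {p3, p1}: 1/2 true — not all ✓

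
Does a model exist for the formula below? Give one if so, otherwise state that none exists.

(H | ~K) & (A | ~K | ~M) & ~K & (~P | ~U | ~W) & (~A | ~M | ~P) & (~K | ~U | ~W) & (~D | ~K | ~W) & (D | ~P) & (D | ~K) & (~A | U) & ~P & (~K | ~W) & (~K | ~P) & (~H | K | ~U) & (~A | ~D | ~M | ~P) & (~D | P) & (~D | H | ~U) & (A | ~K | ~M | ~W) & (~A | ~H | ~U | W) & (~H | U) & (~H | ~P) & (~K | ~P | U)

Unit clause (~K) forces K = False.
Unit clause (~P) forces P = False.
In (~D | P) only ~D is left, so D = False.
Set W = True.
Set M = False.
Set A = False.
Set U = True.
  then (~H | K | ~U) forces H = False.
All clauses satisfied.

W: True, D: False, M: False, P: False, A: False, U: True, H: False, K: False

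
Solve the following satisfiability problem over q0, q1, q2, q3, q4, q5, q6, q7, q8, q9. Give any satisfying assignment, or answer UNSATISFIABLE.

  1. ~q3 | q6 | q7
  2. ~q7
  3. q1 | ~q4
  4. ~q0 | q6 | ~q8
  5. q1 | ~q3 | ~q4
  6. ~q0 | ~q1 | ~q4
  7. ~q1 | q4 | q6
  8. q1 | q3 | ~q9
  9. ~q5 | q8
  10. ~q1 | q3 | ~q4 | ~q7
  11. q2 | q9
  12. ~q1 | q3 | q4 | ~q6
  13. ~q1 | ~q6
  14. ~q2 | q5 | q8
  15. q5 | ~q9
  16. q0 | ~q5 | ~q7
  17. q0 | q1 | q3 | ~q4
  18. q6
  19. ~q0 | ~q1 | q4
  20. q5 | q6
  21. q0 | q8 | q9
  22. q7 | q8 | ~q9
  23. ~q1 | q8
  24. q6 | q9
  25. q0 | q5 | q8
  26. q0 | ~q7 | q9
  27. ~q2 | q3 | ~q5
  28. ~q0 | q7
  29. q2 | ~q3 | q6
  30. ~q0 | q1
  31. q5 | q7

q0=F; q1=F; q2=T; q3=T; q4=F; q5=T; q6=T; q7=F; q8=T; q9=T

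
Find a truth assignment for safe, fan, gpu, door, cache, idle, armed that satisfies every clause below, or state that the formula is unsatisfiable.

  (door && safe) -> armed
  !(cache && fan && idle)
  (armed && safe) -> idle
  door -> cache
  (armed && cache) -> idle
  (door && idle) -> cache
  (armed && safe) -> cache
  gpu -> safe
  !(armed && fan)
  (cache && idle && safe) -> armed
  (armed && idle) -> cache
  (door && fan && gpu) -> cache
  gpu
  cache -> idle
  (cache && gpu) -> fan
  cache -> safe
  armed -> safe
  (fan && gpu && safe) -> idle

Unit clause (gpu) forces gpu = True.
In (!gpu || safe) only safe is left, so safe = True.
Set fan = False.
  then (!cache || fan || !gpu) forces cache = False.
  then (!armed || cache || !safe) forces armed = False.
  then (cache || !door) forces door = False.
Set idle = False.
All clauses satisfied.

safe = True, fan = False, gpu = True, door = False, cache = False, idle = False, armed = False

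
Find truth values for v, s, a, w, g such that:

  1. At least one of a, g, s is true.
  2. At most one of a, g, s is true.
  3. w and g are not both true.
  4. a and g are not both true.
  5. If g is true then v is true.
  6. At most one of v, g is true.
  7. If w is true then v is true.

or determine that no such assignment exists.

v: True, s: True, a: False, w: True, g: False

  (1) {a, g, s}: 1 true — at least one ✓
  (2) {a, g, s}: 1 true — at most one ✓
  (3) w=T, g=F — not both ✓
  (4) a=F, g=F — not both ✓
  (5) g=F ⇒ v: vacuous ✓
  (6) {v, g}: 1 true — at most one ✓
  (7) w=T ⇒ v: T ✓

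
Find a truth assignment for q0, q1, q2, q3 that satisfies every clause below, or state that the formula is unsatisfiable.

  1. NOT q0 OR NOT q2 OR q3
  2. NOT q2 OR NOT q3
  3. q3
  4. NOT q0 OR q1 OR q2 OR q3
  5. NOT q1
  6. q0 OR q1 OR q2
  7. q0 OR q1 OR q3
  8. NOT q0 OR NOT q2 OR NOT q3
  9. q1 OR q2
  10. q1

Case q1 = True:
  Clause (NOT q1) is falsified — contradiction.
Case q1 = False:
  Clause (q1) is falsified — contradiction.
Both cases fail, so the formula is unsatisfiable.

Unsatisfiable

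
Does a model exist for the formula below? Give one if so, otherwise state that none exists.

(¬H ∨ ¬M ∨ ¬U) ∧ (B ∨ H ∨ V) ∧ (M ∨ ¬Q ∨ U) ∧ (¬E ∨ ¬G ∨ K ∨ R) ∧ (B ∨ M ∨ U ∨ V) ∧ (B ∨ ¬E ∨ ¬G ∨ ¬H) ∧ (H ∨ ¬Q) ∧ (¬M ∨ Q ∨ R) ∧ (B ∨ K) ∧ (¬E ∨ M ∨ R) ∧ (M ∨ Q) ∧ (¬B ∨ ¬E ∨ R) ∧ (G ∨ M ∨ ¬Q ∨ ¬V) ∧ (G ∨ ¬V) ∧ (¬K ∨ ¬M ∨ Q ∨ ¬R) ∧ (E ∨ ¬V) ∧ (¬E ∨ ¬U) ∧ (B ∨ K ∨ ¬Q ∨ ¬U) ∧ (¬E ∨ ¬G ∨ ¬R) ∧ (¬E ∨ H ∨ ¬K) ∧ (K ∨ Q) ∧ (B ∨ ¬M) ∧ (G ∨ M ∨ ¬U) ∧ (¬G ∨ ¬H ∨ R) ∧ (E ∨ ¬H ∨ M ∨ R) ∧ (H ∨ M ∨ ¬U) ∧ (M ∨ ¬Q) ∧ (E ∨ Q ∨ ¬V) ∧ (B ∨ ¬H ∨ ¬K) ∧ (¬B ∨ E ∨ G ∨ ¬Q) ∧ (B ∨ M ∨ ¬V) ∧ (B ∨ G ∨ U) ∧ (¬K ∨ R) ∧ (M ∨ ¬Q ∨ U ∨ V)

Q=T, G=T, M=T, K=T, E=F, H=T, U=F, R=T, B=T, V=F

Set Q = True.
  then (H ∨ ¬Q) forces H = True.
  then (M ∨ ¬Q) forces M = True.
  then (¬H ∨ ¬M ∨ ¬U) forces U = False.
  then (B ∨ ¬M) forces B = True.
Set G = True.
  then (¬G ∨ ¬H ∨ R) forces R = True.
  then (¬E ∨ ¬G ∨ ¬R) forces E = False.
  then (E ∨ ¬V) forces V = False.
Set K = True.
All clauses satisfied.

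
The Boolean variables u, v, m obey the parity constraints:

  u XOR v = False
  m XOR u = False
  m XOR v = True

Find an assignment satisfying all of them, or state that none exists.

No satisfying assignment exists.

Adding constraints 1, 2, 3 mod 2: every variable appears an even number of times on the left, so the left side is 0.
But the right sides sum to 1 (mod 2). 0 ≠ 1 — the system is inconsistent.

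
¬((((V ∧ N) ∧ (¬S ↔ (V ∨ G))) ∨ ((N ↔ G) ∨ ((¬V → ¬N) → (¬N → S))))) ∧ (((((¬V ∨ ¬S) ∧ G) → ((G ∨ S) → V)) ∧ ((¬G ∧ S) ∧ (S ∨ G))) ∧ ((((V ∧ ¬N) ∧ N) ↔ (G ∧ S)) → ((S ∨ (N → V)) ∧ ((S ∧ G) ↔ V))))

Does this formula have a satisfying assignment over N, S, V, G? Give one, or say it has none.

Unsatisfiable — no assignment works.

Case S = True: the conjunct ¬((((V ∧ N) ∧ (¬S ↔ (V ∨ G))) ∨ ((N ↔ G) ∨ ((¬V → ¬N) → (¬N → S))))) becomes ¬((((V ∧ N) ∧ ¬((V ∨ G))) ∨ True)) = False.
Case S = False: the conjunct S is False.
Both cases fail — unsatisfiable.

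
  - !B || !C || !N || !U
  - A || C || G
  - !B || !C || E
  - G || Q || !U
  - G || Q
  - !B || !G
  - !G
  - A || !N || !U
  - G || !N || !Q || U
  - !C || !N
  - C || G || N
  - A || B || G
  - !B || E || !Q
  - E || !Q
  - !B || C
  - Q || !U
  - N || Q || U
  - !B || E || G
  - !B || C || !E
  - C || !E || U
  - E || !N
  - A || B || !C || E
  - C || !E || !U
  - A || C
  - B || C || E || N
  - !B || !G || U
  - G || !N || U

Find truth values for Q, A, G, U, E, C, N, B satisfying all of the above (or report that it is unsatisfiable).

Q = True, A = True, G = False, U = False, E = True, C = True, N = False, B = True

Unit clause (!G) forces G = False.
In (G || Q) only Q is left, so Q = True.
In (E || !Q) only E is left, so E = True.
Set A = True.
Set U = False.
  then (G || !N || !Q || U) forces N = False.
  then (C || G || N) forces C = True.
Set B = True.
All clauses satisfied.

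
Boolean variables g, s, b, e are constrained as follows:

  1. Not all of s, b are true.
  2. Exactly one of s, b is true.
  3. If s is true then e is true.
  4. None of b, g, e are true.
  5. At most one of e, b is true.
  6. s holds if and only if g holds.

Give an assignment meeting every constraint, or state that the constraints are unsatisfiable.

No satisfying assignment exists.

Case g = True:
  Constraint (4) is violated (g=T) — contradiction.
Case g = False:
  (4) forces b = False.
  (2) with b=F forces s = True.
  Constraint (6) is violated (s=T, g=F) — contradiction.
Both cases fail — unsatisfiable.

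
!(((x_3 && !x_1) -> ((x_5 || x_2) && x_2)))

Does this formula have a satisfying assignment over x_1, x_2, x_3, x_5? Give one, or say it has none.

x_1=F, x_2=F, x_3=T, x_5=F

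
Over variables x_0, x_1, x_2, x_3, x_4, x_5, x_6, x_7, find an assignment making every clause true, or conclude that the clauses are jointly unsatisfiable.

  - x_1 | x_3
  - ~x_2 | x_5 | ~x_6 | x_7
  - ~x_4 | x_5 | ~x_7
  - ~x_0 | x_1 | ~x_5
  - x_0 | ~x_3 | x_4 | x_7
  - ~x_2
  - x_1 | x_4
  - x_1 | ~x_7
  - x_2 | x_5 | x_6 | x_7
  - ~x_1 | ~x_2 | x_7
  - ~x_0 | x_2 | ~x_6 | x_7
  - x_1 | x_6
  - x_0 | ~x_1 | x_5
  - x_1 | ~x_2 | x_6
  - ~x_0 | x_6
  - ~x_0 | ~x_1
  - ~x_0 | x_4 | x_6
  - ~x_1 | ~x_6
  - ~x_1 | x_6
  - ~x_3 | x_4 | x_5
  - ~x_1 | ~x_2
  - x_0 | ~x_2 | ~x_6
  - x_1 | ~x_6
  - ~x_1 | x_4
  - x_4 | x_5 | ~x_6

The formula is unsatisfiable.

Case x_6 = True:
  (~x_2) forces x_2 = False.
  (~x_1 | ~x_6) forces x_1 = False.
  Clause (x_1 | ~x_6) is falsified — contradiction.
Case x_6 = False:
  (~x_2) forces x_2 = False.
  (x_1 | x_6) forces x_1 = True.
  Clause (~x_1 | x_6) is falsified — contradiction.
Both cases fail, so the formula is unsatisfiable.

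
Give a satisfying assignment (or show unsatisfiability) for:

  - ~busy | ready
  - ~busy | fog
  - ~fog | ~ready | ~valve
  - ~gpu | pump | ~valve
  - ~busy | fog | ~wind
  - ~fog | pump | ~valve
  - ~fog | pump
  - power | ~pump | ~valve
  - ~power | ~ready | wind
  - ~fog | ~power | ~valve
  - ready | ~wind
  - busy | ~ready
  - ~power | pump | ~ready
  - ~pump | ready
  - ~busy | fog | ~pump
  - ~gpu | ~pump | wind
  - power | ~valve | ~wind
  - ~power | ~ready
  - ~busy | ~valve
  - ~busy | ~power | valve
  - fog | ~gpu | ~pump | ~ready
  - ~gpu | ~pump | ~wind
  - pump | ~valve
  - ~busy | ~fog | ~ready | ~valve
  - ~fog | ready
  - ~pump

Unit clause (~pump) forces pump = False.
In (~fog | pump) only ~fog is left, so fog = False.
In (pump | ~valve) only ~valve is left, so valve = False.
In (~busy | fog) only ~busy is left, so busy = False.
In (busy | ~ready) only ~ready is left, so ready = False.
In (ready | ~wind) only ~wind is left, so wind = False.
Set gpu = True.
Set power = True.
All clauses satisfied.

fog = False, pump = False, ready = False, gpu = True, valve = False, busy = False, wind = False, power = True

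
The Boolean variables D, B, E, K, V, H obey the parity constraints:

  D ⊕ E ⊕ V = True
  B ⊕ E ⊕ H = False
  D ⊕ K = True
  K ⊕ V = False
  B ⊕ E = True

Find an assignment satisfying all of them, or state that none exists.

D = False; B = True; E = False; K = True; V = True; H = True

D ⊕ E ⊕ V = F ⊕ F ⊕ T = True ✓
B ⊕ E ⊕ H = T ⊕ F ⊕ T = False ✓
D ⊕ K = F ⊕ T = True ✓
K ⊕ V = T ⊕ T = False ✓
B ⊕ E = T ⊕ F = True ✓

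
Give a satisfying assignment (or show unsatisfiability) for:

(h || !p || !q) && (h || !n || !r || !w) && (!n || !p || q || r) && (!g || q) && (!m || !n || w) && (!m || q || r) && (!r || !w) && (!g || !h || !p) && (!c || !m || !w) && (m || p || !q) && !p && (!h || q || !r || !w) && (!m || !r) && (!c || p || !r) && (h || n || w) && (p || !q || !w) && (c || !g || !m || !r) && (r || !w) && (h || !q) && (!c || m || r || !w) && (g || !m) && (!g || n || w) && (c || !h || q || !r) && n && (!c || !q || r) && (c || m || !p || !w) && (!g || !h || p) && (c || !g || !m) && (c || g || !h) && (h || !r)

g: False; p: False; h: False; q: False; r: False; m: False; n: True; c: False; w: False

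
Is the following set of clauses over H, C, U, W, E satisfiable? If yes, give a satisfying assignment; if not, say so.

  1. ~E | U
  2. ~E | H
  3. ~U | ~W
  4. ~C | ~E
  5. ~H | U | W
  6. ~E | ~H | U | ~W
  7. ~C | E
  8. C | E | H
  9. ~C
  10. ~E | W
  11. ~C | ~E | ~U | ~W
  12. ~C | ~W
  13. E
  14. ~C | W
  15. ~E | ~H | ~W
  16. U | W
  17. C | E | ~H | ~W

UNSATISFIABLE

Case E = True:
  (~E | U) forces U = True.
  (~E | H) forces H = True.
  (~U | ~W) forces W = False.
  Clause (~E | W) is falsified — contradiction.
Case E = False:
  Clause (E) is falsified — contradiction.
Both cases fail, so the formula is unsatisfiable.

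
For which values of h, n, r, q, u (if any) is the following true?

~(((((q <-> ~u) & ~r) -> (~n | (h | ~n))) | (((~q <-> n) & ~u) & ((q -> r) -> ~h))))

h = False; n = True; r = False; q = False; u = True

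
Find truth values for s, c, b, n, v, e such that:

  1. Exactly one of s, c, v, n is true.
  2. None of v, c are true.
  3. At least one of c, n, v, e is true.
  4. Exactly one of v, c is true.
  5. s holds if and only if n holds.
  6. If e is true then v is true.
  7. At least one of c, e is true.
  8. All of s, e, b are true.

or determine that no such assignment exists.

Unsatisfiable

Case c = True:
  Constraint (2) is violated (c=T) — contradiction.
Case c = False:
  (2) forces v = False.
  Constraint (4) is violated (v=F, c=F) — contradiction.
Both cases fail — unsatisfiable.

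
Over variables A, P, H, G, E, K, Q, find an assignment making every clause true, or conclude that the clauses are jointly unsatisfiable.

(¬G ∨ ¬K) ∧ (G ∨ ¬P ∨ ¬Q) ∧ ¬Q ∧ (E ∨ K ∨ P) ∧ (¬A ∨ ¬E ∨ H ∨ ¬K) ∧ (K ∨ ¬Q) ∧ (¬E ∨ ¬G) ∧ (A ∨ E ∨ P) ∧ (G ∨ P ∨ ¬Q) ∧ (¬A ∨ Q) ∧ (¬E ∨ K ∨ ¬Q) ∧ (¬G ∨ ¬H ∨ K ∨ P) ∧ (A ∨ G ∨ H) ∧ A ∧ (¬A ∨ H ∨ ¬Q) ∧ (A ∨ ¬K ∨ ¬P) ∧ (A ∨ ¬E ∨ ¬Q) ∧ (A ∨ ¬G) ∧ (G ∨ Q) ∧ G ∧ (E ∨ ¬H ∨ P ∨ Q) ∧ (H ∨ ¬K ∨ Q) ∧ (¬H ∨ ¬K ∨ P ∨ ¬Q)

Case A = True:
  (¬Q) forces Q = False.
  Clause (¬A ∨ Q) is falsified — contradiction.
Case A = False:
  Clause (A) is falsified — contradiction.
Both cases fail, so the formula is unsatisfiable.

UNSATISFIABLE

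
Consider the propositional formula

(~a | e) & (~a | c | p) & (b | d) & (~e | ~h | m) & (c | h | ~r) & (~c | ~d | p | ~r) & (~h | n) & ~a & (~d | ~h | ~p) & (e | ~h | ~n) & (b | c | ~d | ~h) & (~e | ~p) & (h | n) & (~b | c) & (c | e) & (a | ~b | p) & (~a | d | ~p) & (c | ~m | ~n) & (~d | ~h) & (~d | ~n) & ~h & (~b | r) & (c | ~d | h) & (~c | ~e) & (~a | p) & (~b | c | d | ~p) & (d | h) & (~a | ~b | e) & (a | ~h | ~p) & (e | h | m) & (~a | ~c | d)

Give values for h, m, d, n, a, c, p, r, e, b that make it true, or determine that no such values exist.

Case h = True:
  Clause (~h) is falsified — contradiction.
Case h = False:
  (~a) forces a = False.
  (h | n) forces n = True.
  (~d | ~n) forces d = False.
  Clause (d | h) is falsified — contradiction.
Both cases fail, so the formula is unsatisfiable.

Unsatisfiable — no assignment works.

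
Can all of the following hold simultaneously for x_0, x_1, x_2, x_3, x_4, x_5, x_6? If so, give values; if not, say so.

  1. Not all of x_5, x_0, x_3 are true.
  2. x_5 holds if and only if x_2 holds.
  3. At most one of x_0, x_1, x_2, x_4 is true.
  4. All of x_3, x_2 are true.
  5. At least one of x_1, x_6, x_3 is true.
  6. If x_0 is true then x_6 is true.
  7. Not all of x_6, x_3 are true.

x_0 = False, x_1 = False, x_2 = True, x_3 = True, x_4 = False, x_5 = True, x_6 = False

  (1) {x_5, x_0, x_3}: 2/3 true — not all ✓
  (2) x_5=T, x_2=T — same ✓
  (3) {x_0, x_1, x_2, x_4}: 1 true — at most one ✓
  (4) {x_3, x_2}: all 2 true ✓
  (5) {x_1, x_6, x_3}: 1 true — at least one ✓
  (6) x_0=F ⇒ x_6: vacuous ✓
  (7) {x_6, x_3}: 1/2 true — not all ✓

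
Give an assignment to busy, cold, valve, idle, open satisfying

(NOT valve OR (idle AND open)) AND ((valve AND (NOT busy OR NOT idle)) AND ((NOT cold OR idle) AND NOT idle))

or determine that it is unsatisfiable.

UNSATISFIABLE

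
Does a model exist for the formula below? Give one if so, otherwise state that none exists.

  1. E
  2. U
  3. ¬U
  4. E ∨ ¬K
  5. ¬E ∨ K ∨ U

Case U = True:
  Clause (¬U) is falsified — contradiction.
Case U = False:
  Clause (U) is falsified — contradiction.
Both cases fail, so the formula is unsatisfiable.

Unsatisfiable — no assignment works.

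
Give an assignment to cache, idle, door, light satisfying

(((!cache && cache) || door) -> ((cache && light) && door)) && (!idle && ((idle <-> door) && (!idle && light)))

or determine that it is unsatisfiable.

cache=T, idle=F, door=F, light=T

  ((!cache && cache) || door) -> ((cache && light) && door) = True
    (!cache && cache) || door = False
      !cache && cache = False
        !cache = False
    (cache && light) && door = False
      cache && light = True
  !idle && ((idle <-> door) && (!idle && light)) = True
    !idle = True
    (idle <-> door) && (!idle && light) = True
      idle <-> door = True
      !idle && light = True
        !idle = True
Both conjuncts True, so the formula holds.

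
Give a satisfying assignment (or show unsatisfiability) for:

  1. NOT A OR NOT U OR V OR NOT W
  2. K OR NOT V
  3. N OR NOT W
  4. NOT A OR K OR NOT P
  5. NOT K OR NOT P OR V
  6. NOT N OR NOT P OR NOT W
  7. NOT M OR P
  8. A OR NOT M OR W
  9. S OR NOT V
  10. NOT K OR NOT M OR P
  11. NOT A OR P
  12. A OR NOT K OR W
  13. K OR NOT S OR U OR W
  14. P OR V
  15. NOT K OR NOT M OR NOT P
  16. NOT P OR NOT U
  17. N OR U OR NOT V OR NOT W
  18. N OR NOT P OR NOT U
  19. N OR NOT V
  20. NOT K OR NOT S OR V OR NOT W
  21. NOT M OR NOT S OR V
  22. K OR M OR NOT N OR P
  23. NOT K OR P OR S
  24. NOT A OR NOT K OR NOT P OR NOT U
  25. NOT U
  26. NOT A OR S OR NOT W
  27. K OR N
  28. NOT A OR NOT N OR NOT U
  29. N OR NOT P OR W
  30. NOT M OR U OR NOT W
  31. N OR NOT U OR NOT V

A = False, K = True, U = False, N = True, W = True, S = True, M = False, V = True, P = False

Unit clause (NOT U) forces U = False.
Set A = False.
Set K = True.
  then (A OR NOT K OR W) forces W = True.
  then (NOT M OR U OR NOT W) forces M = False.
  then (N OR NOT W) forces N = True.
  then (NOT N OR NOT P OR NOT W) forces P = False.
  then (P OR V) forces V = True.
  then (NOT K OR P OR S) forces S = True.
All clauses satisfied.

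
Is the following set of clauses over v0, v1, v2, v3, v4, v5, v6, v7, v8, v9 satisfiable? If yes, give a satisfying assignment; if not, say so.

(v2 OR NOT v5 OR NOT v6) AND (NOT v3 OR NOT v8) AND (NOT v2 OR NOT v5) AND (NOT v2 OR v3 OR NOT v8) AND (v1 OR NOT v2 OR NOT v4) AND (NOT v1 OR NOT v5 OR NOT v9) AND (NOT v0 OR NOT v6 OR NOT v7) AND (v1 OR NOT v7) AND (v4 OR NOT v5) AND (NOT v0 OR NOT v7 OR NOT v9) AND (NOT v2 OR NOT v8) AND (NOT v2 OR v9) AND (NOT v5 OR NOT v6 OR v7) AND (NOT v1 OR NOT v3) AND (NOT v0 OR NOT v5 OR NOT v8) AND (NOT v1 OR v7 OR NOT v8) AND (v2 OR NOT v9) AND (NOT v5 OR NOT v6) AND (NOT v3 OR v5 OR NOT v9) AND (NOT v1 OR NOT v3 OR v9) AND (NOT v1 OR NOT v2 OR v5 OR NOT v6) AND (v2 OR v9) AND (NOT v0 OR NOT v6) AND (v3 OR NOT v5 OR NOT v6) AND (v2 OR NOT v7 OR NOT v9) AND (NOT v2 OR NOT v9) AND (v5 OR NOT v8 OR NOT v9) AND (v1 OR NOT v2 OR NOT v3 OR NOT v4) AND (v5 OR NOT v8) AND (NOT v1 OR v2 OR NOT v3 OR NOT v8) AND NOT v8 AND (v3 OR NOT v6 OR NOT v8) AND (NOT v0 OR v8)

Unsatisfiable — no assignment works.

Case v9 = True:
  (v2 OR NOT v9) forces v2 = True.
  Clause (NOT v2 OR NOT v9) is falsified — contradiction.
Case v9 = False:
  (NOT v2 OR v9) forces v2 = False.
  Clause (v2 OR v9) is falsified — contradiction.
Both cases fail, so the formula is unsatisfiable.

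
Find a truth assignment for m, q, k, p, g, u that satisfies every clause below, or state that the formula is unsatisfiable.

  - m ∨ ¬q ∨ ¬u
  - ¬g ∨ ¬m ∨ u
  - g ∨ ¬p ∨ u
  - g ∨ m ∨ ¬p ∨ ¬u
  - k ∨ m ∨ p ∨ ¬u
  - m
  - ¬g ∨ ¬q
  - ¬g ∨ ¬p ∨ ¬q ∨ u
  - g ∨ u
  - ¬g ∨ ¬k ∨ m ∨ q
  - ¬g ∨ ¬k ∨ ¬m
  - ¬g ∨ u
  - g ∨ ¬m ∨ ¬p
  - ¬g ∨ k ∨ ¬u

m = True; q = False; k = True; p = False; g = False; u = True

Unit clause (m) forces m = True.
Set q = False.
Set k = True.
  then (¬g ∨ ¬k ∨ ¬m) forces g = False.
  then (g ∨ ¬m ∨ ¬p) forces p = False.
  then (g ∨ u) forces u = True.
All clauses satisfied.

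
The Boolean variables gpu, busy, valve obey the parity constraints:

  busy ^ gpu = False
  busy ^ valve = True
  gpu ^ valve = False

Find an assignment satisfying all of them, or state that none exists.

Adding constraints 1, 2, 3 mod 2: every variable appears an even number of times on the left, so the left side is 0.
But the right sides sum to 1 (mod 2). 0 ≠ 1 — the system is inconsistent.

UNSATISFIABLE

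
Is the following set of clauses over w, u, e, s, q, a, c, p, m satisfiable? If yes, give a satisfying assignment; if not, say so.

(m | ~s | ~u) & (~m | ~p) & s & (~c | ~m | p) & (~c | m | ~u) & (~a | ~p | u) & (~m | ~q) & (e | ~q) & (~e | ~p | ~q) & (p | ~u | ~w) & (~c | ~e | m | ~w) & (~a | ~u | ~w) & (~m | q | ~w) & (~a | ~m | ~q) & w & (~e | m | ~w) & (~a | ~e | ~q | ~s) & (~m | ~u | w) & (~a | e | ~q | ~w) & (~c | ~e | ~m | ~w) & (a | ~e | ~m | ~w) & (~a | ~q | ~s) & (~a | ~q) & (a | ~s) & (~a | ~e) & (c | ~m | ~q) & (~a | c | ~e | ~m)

w: True; u: False; e: False; s: True; q: False; a: True; c: True; p: False; m: False

Unit clause (s) forces s = True.
Unit clause (w) forces w = True.
In (a | ~s) only a is left, so a = True.
In (~a | ~e) only ~e is left, so e = False.
In (e | ~q) only ~q is left, so q = False.
In (~a | ~u | ~w) only ~u is left, so u = False.
In (~m | q | ~w) only ~m is left, so m = False.
In (~a | ~p | u) only ~p is left, so p = False.
Set c = True.
All clauses satisfied.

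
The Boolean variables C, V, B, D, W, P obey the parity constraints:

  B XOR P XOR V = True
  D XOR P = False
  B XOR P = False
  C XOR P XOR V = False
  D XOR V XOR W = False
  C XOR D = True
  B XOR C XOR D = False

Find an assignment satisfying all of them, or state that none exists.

C = False, V = True, B = True, D = True, W = False, P = True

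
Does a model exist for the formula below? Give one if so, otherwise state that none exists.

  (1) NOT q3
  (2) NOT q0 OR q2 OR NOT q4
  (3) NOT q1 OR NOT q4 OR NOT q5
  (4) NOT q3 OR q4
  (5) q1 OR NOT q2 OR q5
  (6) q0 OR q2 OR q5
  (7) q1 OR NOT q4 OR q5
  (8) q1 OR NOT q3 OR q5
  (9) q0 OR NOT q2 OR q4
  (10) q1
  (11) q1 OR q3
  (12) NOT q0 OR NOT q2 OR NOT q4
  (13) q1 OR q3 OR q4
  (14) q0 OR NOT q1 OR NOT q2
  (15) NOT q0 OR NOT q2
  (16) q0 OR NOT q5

q0=T; q1=T; q2=F; q3=F; q4=F; q5=T

Unit clause (NOT q3) forces q3 = False.
Unit clause (q1) forces q1 = True.
Try q0 = False:
  (q0 OR NOT q1 OR NOT q2) forces q2 = False.
  (q0 OR q2 OR q5) forces q5 = True.
  clause (q0 OR NOT q5) is falsified — backtrack.
So q0 = True.
  then (NOT q0 OR NOT q2) forces q2 = False.
  then (NOT q0 OR q2 OR NOT q4) forces q4 = False.
Set q5 = True.
All clauses satisfied.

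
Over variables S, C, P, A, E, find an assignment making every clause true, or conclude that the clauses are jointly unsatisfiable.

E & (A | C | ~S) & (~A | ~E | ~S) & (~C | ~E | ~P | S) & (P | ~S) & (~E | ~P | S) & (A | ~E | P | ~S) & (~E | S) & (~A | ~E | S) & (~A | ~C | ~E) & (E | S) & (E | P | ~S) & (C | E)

Unit clause (E) forces E = True.
In (~E | S) only S is left, so S = True.
In (~A | ~E | ~S) only ~A is left, so A = False.
In (P | ~S) only P is left, so P = True.
In (A | C | ~S) only C is left, so C = True.
All clauses satisfied.

S=T, C=T, P=T, A=F, E=T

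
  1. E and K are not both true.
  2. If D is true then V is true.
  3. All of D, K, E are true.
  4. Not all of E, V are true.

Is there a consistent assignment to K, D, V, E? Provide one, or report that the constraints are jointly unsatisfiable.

The formula is unsatisfiable.

Case K = True:
  (1) with K=T forces E = False.
  Constraint (3) is violated (E=F) — contradiction.
Case K = False:
  Constraint (3) is violated (K=F) — contradiction.
Both cases fail — unsatisfiable.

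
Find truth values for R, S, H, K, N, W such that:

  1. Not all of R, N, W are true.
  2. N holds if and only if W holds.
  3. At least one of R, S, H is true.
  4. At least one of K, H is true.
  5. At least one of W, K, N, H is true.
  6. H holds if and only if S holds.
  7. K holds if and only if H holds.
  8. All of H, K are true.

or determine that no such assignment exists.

R = True, S = True, H = True, K = True, N = False, W = False

  (1) {R, N, W}: 1/3 true — not all ✓
  (2) N=F, W=F — same ✓
  (3) {R, S, H}: 3 true — at least one ✓
  (4) {K, H}: 2 true — at least one ✓
  (5) {W, K, N, H}: 2 true — at least one ✓
  (6) H=T, S=T — same ✓
  (7) K=T, H=T — same ✓
  (8) {H, K}: all 2 true ✓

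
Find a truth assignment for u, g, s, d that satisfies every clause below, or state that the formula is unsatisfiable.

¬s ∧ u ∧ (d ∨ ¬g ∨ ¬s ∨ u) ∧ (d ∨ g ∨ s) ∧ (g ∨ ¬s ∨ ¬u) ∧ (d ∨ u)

Unit clause (¬s) forces s = False.
Unit clause (u) forces u = True.
Set g = True.
Set d = False.
Check each clause:
  (¬s): ¬s holds.
  (u): u holds.
  (d ∨ ¬g ∨ ¬s ∨ u): ¬s holds.
  (d ∨ g ∨ s): g holds.
  (g ∨ ¬s ∨ ¬u): g holds.
  (d ∨ u): u holds.
All clauses satisfied.

u = True, g = True, s = False, d = False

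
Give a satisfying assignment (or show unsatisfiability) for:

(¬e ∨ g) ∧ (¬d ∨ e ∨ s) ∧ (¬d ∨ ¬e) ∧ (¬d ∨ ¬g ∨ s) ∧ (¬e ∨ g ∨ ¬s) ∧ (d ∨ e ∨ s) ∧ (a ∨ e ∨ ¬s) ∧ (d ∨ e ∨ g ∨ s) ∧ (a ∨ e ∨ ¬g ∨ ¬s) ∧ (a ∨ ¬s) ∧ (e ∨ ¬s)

g = True, e = True, s = True, a = True, d = False

Try g = False:
  (¬e ∨ g) forces e = False.
  (e ∨ ¬s) forces s = False.
  (¬d ∨ e ∨ s) forces d = False.
  clause (d ∨ e ∨ s) is falsified — backtrack.
So g = True.
Set e = True.
  then (¬d ∨ ¬e) forces d = False.
Set s = True.
  then (a ∨ ¬s) forces a = True.
All clauses satisfied.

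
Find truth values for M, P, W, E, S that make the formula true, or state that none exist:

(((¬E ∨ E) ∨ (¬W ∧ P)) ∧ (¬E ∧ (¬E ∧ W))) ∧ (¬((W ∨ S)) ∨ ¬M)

M=F; P=F; W=T; E=F; S=T

  ((¬E ∨ E) ∨ (¬W ∧ P)) ∧ (¬E ∧ (¬E ∧ W)) = True
    (¬E ∨ E) ∨ (¬W ∧ P) = True
      ¬E ∨ E = True
        ¬E = True
      ¬W ∧ P = False
        ¬W = False
    ¬E ∧ (¬E ∧ W) = True
      ¬E = True
      ¬E ∧ W = True
        ¬E = True
  ¬((W ∨ S)) ∨ ¬M = True
    ¬((W ∨ S)) = False
      W ∨ S = True
    ¬M = True
Both conjuncts True, so the formula holds.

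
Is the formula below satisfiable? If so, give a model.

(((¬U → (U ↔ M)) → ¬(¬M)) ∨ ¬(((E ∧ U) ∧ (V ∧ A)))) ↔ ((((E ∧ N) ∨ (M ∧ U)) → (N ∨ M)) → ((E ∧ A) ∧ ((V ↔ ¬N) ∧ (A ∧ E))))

A = True, N = False, M = True, V = True, E = True, U = False

  (((¬U → (U ↔ M)) → ¬(¬M)) ∨ ¬(((E ∧ U) ∧ (V ∧ A)))) ↔ ((((E ∧ N) ∨ (M ∧ U)) → (N ∨ M)) → ((E ∧ A) ∧ ((V ↔ ¬N) ∧ (A ∧ E)))) = True
    ((¬U → (U ↔ M)) → ¬(¬M)) ∨ ¬(((E ∧ U) ∧ (V ∧ A))) = True
      (¬U → (U ↔ M)) → ¬(¬M) = True
        ¬U → (U ↔ M) = False
          ¬U = True
          U ↔ M = False
        ¬(¬M) = True
          ¬M = False
      ¬(((E ∧ U) ∧ (V ∧ A))) = True
        (E ∧ U) ∧ (V ∧ A) = False
          E ∧ U = False
          V ∧ A = True
    (((E ∧ N) ∨ (M ∧ U)) → (N ∨ M)) → ((E ∧ A) ∧ ((V ↔ ¬N) ∧ (A ∧ E))) = True
      ((E ∧ N) ∨ (M ∧ U)) → (N ∨ M) = True
        (E ∧ N) ∨ (M ∧ U) = False
          E ∧ N = False
          M ∧ U = False
        N ∨ M = True
      (E ∧ A) ∧ ((V ↔ ¬N) ∧ (A ∧ E)) = True
        E ∧ A = True
        (V ↔ ¬N) ∧ (A ∧ E) = True
          V ↔ ¬N = True
            ¬N = True
          A ∧ E = True
The formula evaluates to True.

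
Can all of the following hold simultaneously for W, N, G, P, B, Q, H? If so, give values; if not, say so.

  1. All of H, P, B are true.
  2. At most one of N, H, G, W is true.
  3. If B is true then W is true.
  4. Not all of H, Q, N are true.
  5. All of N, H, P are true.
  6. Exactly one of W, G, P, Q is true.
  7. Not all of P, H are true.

No satisfying assignment exists.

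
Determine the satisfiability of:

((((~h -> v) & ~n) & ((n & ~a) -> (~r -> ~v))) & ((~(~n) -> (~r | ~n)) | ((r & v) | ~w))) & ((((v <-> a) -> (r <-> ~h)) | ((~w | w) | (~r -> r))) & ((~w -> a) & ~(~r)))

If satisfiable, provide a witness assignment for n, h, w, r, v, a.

n = False, h = True, w = True, r = True, v = True, a = True

  (((~h -> v) & ~n) & ((n & ~a) -> (~r -> ~v))) & ((~(~n) -> (~r | ~n)) | ((r & v) | ~w)) = True
    ((~h -> v) & ~n) & ((n & ~a) -> (~r -> ~v)) = True
      (~h -> v) & ~n = True
        ~h -> v = True
          ~h = False
        ~n = True
      (n & ~a) -> (~r -> ~v) = True
        n & ~a = False
          ~a = False
        ~r -> ~v = True
          ~r = False
          ~v = False
    (~(~n) -> (~r | ~n)) | ((r & v) | ~w) = True
      ~(~n) -> (~r | ~n) = True
        ~(~n) = False
          ~n = True
        ~r | ~n = True
          ~r = False
          ~n = True
      (r & v) | ~w = True
        r & v = True
        ~w = False
  (((v <-> a) -> (r <-> ~h)) | ((~w | w) | (~r -> r))) & ((~w -> a) & ~(~r)) = True
    ((v <-> a) -> (r <-> ~h)) | ((~w | w) | (~r -> r)) = True
      (v <-> a) -> (r <-> ~h) = False
        v <-> a = True
        r <-> ~h = False
          ~h = False
      (~w | w) | (~r -> r) = True
        ~w | w = True
          ~w = False
        ~r -> r = True
          ~r = False
    (~w -> a) & ~(~r) = True
      ~w -> a = True
        ~w = False
      ~(~r) = True
        ~r = False
Both conjuncts True, so the formula holds.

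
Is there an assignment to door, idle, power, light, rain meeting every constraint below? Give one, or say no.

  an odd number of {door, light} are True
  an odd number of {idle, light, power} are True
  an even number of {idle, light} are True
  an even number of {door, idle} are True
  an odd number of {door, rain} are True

No satisfying assignment exists.

Adding constraints 1, 3, 4 mod 2: every variable appears an even number of times on the left, so the left side is 0.
But the right sides sum to 1 (mod 2). 0 ≠ 1 — the system is inconsistent.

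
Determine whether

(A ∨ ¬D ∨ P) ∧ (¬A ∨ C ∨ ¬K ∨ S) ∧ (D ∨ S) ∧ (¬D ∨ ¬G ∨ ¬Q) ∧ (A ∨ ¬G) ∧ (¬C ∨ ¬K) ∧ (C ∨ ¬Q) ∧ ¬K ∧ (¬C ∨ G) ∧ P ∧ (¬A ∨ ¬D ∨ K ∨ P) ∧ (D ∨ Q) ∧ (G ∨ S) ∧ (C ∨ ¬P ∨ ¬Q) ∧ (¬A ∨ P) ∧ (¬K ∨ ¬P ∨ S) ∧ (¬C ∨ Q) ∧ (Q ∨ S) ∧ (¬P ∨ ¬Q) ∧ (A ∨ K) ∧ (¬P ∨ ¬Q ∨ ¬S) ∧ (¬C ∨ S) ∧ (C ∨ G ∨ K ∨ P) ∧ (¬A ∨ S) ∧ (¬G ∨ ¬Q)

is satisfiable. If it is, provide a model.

Unit clause (¬K) forces K = False.
Unit clause (P) forces P = True.
In (¬P ∨ ¬Q) only ¬Q is left, so Q = False.
In (A ∨ K) only A is left, so A = True.
In (¬A ∨ S) only S is left, so S = True.
In (D ∨ Q) only D is left, so D = True.
In (¬C ∨ Q) only ¬C is left, so C = False.
Set G = True.
All clauses satisfied.

C = False; Q = False; S = True; G = True; D = True; K = False; P = True; A = True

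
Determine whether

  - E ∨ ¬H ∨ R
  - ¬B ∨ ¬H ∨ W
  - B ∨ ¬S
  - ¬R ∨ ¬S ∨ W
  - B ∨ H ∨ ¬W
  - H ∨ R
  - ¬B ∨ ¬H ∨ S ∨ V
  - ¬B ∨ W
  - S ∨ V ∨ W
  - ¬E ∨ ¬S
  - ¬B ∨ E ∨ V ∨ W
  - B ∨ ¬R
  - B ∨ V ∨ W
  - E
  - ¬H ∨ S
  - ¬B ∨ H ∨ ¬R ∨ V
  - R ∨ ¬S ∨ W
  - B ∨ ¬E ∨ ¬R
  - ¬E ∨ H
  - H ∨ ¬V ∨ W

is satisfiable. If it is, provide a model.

Case E = True:
  (¬E ∨ ¬S) forces S = False.
  (¬H ∨ S) forces H = False.
  Clause (¬E ∨ H) is falsified — contradiction.
Case E = False:
  Clause (E) is falsified — contradiction.
Both cases fail, so the formula is unsatisfiable.

Unsatisfiable — no assignment works.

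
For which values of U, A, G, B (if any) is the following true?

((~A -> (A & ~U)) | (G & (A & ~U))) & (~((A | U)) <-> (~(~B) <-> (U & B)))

U: False, A: True, G: True, B: True

  (~A -> (A & ~U)) | (G & (A & ~U)) = True
    ~A -> (A & ~U) = True
      ~A = False
      A & ~U = True
        ~U = True
    G & (A & ~U) = True
      A & ~U = True
        ~U = True
  ~((A | U)) <-> (~(~B) <-> (U & B)) = True
    ~((A | U)) = False
      A | U = True
    ~(~B) <-> (U & B) = False
      ~(~B) = True
        ~B = False
      U & B = False
Both conjuncts True, so the formula holds.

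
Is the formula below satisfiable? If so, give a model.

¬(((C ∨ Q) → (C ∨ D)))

D: False; Q: True; C: False

  ¬(((C ∨ Q) → (C ∨ D))) = True
    (C ∨ Q) → (C ∨ D) = False
      C ∨ Q = True
      C ∨ D = False
The formula evaluates to True.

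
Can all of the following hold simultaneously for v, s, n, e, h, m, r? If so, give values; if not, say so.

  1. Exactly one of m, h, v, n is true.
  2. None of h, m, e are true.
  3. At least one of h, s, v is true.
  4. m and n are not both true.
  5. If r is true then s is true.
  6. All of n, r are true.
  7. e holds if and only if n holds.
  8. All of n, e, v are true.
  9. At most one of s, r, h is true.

Unsatisfiable — no assignment works.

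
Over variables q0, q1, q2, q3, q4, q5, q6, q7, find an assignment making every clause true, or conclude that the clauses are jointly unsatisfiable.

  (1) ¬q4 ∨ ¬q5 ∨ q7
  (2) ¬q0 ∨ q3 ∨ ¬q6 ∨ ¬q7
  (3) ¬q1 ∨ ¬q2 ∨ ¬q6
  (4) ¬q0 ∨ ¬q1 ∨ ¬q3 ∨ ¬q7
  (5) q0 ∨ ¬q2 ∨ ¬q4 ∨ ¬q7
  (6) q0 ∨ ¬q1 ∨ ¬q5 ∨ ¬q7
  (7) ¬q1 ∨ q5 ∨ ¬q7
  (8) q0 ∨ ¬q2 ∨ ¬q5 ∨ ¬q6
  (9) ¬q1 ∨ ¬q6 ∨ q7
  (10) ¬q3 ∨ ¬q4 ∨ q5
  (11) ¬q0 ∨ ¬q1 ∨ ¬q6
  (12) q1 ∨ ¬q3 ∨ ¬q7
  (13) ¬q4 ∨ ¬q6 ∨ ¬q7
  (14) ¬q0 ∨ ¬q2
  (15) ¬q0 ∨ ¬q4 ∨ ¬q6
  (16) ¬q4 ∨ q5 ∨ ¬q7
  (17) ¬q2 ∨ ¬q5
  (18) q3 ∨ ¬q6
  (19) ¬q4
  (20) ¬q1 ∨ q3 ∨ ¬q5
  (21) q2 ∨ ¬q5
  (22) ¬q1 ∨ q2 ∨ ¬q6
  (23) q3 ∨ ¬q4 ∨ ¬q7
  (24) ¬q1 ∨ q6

q0 = False; q1 = False; q2 = False; q3 = False; q4 = False; q5 = False; q6 = False; q7 = False

Unit clause (¬q4) forces q4 = False.
Set q0 = False.
Try q1 = True:
  (¬q1 ∨ q6) forces q6 = True.
  (¬q1 ∨ ¬q2 ∨ ¬q6) forces q2 = False.
  clause (¬q1 ∨ q2 ∨ ¬q6) is falsified — backtrack.
So q1 = False.
Set q2 = False.
  then (q2 ∨ ¬q5) forces q5 = False.
Set q3 = False.
  then (q3 ∨ ¬q6) forces q6 = False.
Set q7 = False.
All clauses satisfied.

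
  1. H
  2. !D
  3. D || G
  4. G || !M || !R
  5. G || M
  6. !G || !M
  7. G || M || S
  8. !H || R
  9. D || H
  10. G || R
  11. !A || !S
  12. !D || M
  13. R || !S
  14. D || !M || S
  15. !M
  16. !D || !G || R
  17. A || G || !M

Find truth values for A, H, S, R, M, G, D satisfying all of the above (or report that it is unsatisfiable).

A = False; H = True; S = True; R = True; M = False; G = True; D = False

Unit clause (H) forces H = True.
Unit clause (!D) forces D = False.
In (D || G) only G is left, so G = True.
In (!G || !M) only !M is left, so M = False.
In (!H || R) only R is left, so R = True.
Set A = False.
Set S = True.
All clauses satisfied.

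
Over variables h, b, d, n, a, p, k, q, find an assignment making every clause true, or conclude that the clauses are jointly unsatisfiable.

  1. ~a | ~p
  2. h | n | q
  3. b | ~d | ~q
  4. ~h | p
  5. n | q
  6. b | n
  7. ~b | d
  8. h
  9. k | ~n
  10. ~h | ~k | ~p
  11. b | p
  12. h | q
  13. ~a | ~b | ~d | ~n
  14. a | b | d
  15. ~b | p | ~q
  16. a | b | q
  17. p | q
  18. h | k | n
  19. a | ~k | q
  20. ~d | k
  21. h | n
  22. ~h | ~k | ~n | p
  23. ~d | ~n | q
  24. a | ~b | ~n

Case h = True:
  (~h | p) forces p = True.
  (~a | ~p) forces a = False.
  (~h | ~k | ~p) forces k = False.
  (k | ~n) forces n = False.
  (n | q) forces q = True.
  (b | n) forces b = True.
  (~b | d) forces d = True.
  Clause (~d | k) is falsified — contradiction.
Case h = False:
  Clause (h) is falsified — contradiction.
Both cases fail, so the formula is unsatisfiable.

Unsatisfiable — no assignment works.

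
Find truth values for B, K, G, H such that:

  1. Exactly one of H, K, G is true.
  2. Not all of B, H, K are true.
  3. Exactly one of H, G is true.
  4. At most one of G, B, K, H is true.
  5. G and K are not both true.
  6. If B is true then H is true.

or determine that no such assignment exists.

B: False, K: False, G: True, H: False

  (1) {H, K, G}: 1 true — exactly one ✓
  (2) {B, H, K}: 0/3 true — not all ✓
  (3) {H, G}: 1 true — exactly one ✓
  (4) {G, B, K, H}: 1 true — at most one ✓
  (5) G=T, K=F — not both ✓
  (6) B=F ⇒ H: vacuous ✓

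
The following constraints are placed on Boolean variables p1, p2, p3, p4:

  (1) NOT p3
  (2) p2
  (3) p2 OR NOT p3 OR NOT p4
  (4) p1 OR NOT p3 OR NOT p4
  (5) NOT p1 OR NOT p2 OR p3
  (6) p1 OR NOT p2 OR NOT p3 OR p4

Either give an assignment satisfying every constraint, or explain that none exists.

Unit clause (NOT p3) forces p3 = False.
Unit clause (p2) forces p2 = True.
In (NOT p1 OR NOT p2 OR p3) only NOT p1 is left, so p1 = False.
Set p4 = False.
Check each clause:
  (NOT p3): NOT p3 holds.
  (p2): p2 holds.
  (p2 OR NOT p3 OR NOT p4): p2 holds.
  (p1 OR NOT p3 OR NOT p4): NOT p3 holds.
  (NOT p1 OR NOT p2 OR p3): NOT p1 holds.
  (p1 OR NOT p2 OR NOT p3 OR p4): NOT p3 holds.
All clauses satisfied.

p1 = False; p2 = True; p3 = False; p4 = False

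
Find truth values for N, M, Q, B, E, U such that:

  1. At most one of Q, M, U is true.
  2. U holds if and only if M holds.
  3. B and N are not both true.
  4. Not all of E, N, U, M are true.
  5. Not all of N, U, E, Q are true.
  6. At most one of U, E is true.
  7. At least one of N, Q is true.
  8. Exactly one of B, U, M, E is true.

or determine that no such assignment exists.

N = False; M = False; Q = True; B = True; E = False; U = False

  (1) {Q, M, U}: 1 true — at most one ✓
  (2) U=F, M=F — same ✓
  (3) B=T, N=F — not both ✓
  (4) {E, N, U, M}: 0/4 true — not all ✓
  (5) {N, U, E, Q}: 1/4 true — not all ✓
  (6) {U, E}: 0 true — at most one ✓
  (7) {N, Q}: 1 true — at least one ✓
  (8) {B, U, M, E}: 1 true — exactly one ✓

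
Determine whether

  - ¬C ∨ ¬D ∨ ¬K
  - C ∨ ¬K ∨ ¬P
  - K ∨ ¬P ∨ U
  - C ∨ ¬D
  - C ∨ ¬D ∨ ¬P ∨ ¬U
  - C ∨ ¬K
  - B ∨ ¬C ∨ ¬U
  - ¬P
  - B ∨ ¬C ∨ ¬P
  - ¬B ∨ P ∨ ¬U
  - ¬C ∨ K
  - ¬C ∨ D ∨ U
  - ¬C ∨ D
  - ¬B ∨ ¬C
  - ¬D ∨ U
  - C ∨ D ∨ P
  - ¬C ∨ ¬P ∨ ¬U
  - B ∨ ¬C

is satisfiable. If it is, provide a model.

Case D = True:
  (C ∨ ¬D) forces C = True.
  (¬C ∨ ¬D ∨ ¬K) forces K = False.
  Clause (¬C ∨ K) is falsified — contradiction.
Case D = False:
  (¬P) forces P = False.
  (¬C ∨ D) forces C = False.
  Clause (C ∨ D ∨ P) is falsified — contradiction.
Both cases fail, so the formula is unsatisfiable.

Unsatisfiable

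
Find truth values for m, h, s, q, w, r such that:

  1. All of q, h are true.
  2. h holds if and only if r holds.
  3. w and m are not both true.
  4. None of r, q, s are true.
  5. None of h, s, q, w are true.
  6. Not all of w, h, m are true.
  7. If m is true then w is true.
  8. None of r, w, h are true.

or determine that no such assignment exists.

Case h = True:
  Constraint (5) is violated (h=T) — contradiction.
Case h = False:
  Constraint (1) is violated (h=F) — contradiction.
Both cases fail — unsatisfiable.

No satisfying assignment exists.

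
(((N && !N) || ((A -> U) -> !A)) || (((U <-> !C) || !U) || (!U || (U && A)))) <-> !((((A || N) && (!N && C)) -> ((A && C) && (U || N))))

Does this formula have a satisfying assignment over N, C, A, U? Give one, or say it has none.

N: False, C: True, A: True, U: False

  (((N && !N) || ((A -> U) -> !A)) || (((U <-> !C) || !U) || (!U || (U && A)))) <-> !((((A || N) && (!N && C)) -> ((A && C) && (U || N)))) = True
    ((N && !N) || ((A -> U) -> !A)) || (((U <-> !C) || !U) || (!U || (U && A))) = True
      (N && !N) || ((A -> U) -> !A) = True
        N && !N = False
          !N = True
        (A -> U) -> !A = True
          A -> U = False
          !A = False
      ((U <-> !C) || !U) || (!U || (U && A)) = True
        (U <-> !C) || !U = True
          U <-> !C = True
            !C = False
          !U = True
        !U || (U && A) = True
          !U = True
          U && A = False
    !((((A || N) && (!N && C)) -> ((A && C) && (U || N)))) = True
      ((A || N) && (!N && C)) -> ((A && C) && (U || N)) = False
        (A || N) && (!N && C) = True
          A || N = True
          !N && C = True
            !N = True
        (A && C) && (U || N) = False
          A && C = True
          U || N = False
The formula evaluates to True.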